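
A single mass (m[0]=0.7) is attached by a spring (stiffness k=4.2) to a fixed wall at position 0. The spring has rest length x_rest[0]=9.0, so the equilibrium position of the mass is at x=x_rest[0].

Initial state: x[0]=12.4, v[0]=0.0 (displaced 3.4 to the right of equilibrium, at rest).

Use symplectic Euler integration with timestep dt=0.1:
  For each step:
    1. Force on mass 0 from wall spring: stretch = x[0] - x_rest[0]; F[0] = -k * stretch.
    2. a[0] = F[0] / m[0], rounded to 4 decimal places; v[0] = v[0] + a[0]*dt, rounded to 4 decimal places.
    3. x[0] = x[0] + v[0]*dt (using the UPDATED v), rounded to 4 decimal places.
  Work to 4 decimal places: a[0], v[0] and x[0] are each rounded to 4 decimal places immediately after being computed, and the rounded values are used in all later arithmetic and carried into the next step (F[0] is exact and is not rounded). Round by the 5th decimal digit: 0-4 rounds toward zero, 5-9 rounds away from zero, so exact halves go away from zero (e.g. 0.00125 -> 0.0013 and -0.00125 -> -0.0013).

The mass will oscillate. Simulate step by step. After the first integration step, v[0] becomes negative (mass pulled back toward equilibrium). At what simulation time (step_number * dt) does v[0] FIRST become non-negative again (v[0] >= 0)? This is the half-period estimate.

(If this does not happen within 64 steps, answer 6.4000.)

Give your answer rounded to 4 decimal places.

Step 0: x=[12.4000] v=[0.0000]
Step 1: x=[12.1960] v=[-2.0400]
Step 2: x=[11.8002] v=[-3.9576]
Step 3: x=[11.2364] v=[-5.6377]
Step 4: x=[10.5385] v=[-6.9795]
Step 5: x=[9.7482] v=[-7.9026]
Step 6: x=[8.9131] v=[-8.3515]
Step 7: x=[8.0832] v=[-8.2994]
Step 8: x=[7.3083] v=[-7.7493]
Step 9: x=[6.6349] v=[-6.7343]
Step 10: x=[6.1034] v=[-5.3152]
Step 11: x=[5.7457] v=[-3.5772]
Step 12: x=[5.5832] v=[-1.6246]
Step 13: x=[5.6258] v=[0.4255]
First v>=0 after going negative at step 13, time=1.3000

Answer: 1.3000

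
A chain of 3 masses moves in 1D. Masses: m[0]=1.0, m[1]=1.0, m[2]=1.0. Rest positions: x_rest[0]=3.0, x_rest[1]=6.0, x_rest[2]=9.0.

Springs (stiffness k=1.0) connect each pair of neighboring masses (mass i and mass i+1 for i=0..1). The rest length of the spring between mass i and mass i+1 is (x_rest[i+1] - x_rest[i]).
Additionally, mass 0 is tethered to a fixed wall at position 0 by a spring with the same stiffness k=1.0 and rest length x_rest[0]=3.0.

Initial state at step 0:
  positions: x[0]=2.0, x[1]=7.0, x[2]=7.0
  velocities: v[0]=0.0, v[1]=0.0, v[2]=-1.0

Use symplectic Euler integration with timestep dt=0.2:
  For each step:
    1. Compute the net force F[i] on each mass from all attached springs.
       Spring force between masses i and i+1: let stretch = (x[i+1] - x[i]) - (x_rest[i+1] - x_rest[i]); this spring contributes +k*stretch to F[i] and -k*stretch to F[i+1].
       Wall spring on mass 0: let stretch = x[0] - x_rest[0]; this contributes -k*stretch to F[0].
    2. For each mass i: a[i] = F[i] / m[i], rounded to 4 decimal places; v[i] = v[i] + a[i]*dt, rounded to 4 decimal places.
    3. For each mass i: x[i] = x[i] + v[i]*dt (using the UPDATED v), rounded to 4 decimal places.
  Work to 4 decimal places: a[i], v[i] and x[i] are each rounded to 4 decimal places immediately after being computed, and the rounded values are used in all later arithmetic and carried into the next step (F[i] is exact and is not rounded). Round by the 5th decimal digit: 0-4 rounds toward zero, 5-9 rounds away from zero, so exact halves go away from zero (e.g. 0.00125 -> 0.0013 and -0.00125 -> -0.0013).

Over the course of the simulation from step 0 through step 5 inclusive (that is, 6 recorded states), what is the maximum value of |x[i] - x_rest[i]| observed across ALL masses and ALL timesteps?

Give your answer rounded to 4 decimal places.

Answer: 2.0800

Derivation:
Step 0: x=[2.0000 7.0000 7.0000] v=[0.0000 0.0000 -1.0000]
Step 1: x=[2.1200 6.8000 6.9200] v=[0.6000 -1.0000 -0.4000]
Step 2: x=[2.3424 6.4176 6.9552] v=[1.1120 -1.9120 0.1760]
Step 3: x=[2.6341 5.8937 7.0889] v=[1.4586 -2.6195 0.6685]
Step 4: x=[2.9508 5.2872 7.2948] v=[1.5837 -3.0324 1.0295]
Step 5: x=[3.2430 4.6676 7.5404] v=[1.4608 -3.0982 1.2280]
Max displacement = 2.0800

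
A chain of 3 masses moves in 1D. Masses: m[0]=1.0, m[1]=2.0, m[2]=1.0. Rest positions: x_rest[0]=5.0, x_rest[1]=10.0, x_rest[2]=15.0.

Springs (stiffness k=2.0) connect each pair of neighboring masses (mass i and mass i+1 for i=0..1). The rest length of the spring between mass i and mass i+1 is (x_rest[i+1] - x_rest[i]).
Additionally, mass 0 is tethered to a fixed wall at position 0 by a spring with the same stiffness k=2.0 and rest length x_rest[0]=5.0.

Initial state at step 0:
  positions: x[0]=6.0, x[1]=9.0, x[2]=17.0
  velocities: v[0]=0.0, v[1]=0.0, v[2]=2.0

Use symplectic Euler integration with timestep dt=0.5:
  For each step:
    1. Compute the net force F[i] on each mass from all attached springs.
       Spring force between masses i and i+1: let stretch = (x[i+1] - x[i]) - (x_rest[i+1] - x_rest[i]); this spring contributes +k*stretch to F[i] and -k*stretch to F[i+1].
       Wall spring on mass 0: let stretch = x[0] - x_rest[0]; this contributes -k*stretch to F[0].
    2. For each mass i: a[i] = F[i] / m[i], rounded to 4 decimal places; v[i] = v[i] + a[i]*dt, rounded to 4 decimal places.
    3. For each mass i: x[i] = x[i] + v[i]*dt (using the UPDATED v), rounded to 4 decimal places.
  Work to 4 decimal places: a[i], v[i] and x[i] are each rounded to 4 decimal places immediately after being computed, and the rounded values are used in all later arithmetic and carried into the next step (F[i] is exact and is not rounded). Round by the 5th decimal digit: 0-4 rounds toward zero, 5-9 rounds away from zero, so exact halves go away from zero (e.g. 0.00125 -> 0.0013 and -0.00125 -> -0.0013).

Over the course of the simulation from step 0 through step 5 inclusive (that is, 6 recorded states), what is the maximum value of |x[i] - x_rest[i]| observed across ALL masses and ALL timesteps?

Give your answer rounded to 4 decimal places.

Answer: 2.9610

Derivation:
Step 0: x=[6.0000 9.0000 17.0000] v=[0.0000 0.0000 2.0000]
Step 1: x=[4.5000 10.2500 16.5000] v=[-3.0000 2.5000 -1.0000]
Step 2: x=[3.6250 11.6250 15.3750] v=[-1.7500 2.7500 -2.2500]
Step 3: x=[4.9375 11.9375 14.8750] v=[2.6250 0.6250 -1.0000]
Step 4: x=[7.2813 11.2344 15.4063] v=[4.6875 -1.4063 1.0625]
Step 5: x=[7.9610 10.5860 16.3516] v=[1.3593 -1.2969 1.8906]
Max displacement = 2.9610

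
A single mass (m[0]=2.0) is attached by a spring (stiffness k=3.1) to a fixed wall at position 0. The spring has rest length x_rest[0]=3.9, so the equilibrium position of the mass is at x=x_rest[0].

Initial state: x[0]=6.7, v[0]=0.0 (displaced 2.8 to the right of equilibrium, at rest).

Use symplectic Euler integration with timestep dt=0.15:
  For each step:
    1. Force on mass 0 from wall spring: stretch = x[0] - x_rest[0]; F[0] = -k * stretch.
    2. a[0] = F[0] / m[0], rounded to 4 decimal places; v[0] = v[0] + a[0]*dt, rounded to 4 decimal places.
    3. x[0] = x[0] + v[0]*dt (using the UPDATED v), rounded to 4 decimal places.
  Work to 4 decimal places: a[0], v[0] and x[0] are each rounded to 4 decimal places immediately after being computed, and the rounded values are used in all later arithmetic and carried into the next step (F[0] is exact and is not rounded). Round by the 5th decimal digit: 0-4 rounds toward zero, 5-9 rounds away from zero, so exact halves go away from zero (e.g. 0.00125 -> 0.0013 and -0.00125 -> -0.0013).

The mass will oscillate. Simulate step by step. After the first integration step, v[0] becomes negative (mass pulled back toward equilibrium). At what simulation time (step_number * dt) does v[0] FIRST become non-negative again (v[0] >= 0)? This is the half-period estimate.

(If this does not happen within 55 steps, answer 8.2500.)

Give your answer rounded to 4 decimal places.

Step 0: x=[6.7000] v=[0.0000]
Step 1: x=[6.6024] v=[-0.6510]
Step 2: x=[6.4105] v=[-1.2793]
Step 3: x=[6.1311] v=[-1.8630]
Step 4: x=[5.7738] v=[-2.3817]
Step 5: x=[5.3512] v=[-2.8174]
Step 6: x=[4.8780] v=[-3.1548]
Step 7: x=[4.3707] v=[-3.3822]
Step 8: x=[3.8470] v=[-3.4916]
Step 9: x=[3.3251] v=[-3.4793]
Step 10: x=[2.8233] v=[-3.3456]
Step 11: x=[2.3590] v=[-3.0953]
Step 12: x=[1.9485] v=[-2.7370]
Step 13: x=[1.6060] v=[-2.2833]
Step 14: x=[1.3435] v=[-1.7499]
Step 15: x=[1.1702] v=[-1.1555]
Step 16: x=[1.0921] v=[-0.5208]
Step 17: x=[1.1119] v=[0.1320]
First v>=0 after going negative at step 17, time=2.5500

Answer: 2.5500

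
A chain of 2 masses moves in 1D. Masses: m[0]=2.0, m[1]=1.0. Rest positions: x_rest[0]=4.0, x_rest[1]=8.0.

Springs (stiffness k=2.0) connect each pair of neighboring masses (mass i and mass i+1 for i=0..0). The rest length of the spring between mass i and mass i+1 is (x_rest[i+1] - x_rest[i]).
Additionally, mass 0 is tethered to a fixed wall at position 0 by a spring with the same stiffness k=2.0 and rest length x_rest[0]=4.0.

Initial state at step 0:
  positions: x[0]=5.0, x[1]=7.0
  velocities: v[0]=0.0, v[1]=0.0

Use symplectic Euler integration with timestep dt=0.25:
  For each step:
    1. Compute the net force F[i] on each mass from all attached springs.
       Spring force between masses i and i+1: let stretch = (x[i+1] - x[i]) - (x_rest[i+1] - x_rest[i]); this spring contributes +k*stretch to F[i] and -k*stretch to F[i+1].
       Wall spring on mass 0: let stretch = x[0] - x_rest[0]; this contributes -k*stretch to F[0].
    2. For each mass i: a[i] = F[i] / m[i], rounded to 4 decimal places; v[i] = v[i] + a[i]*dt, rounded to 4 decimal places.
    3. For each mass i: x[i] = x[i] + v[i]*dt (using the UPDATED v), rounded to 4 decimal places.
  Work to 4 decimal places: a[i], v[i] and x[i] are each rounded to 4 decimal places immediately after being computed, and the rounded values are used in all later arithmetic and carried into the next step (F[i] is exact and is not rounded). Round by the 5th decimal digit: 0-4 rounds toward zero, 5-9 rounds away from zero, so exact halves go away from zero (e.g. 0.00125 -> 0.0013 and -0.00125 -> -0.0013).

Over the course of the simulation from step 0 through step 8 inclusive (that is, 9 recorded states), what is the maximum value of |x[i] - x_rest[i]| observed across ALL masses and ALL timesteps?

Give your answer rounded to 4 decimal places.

Answer: 1.2996

Derivation:
Step 0: x=[5.0000 7.0000] v=[0.0000 0.0000]
Step 1: x=[4.8125 7.2500] v=[-0.7500 1.0000]
Step 2: x=[4.4766 7.6953] v=[-1.3438 1.7813]
Step 3: x=[4.0620 8.2383] v=[-1.6583 2.1720]
Step 4: x=[3.6546 8.7593] v=[-1.6297 2.0839]
Step 5: x=[3.3378 9.1422] v=[-1.2672 1.5316]
Step 6: x=[3.1752 9.2996] v=[-0.6506 0.6294]
Step 7: x=[3.1969 9.1914] v=[0.0867 -0.4328]
Step 8: x=[3.3934 8.8339] v=[0.7861 -1.4301]
Max displacement = 1.2996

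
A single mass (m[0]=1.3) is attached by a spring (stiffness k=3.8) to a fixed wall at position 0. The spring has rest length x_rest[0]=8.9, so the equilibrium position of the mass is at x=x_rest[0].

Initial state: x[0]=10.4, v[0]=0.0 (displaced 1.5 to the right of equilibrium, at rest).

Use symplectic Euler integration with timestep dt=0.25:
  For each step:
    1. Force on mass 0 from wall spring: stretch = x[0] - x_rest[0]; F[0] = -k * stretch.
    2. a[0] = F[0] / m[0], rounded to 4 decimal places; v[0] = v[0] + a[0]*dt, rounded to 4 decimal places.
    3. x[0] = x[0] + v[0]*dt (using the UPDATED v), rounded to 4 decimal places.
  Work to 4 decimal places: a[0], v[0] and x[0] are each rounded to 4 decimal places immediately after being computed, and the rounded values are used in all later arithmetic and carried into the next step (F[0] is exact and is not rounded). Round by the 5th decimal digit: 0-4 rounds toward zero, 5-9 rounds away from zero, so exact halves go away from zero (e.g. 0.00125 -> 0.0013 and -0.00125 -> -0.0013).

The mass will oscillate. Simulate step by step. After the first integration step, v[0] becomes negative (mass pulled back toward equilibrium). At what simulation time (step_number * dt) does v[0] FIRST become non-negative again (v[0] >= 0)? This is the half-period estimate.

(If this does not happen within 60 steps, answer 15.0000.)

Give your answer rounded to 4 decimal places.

Answer: 2.0000

Derivation:
Step 0: x=[10.4000] v=[0.0000]
Step 1: x=[10.1260] v=[-1.0962]
Step 2: x=[9.6280] v=[-1.9921]
Step 3: x=[8.9970] v=[-2.5241]
Step 4: x=[8.3483] v=[-2.5950]
Step 5: x=[7.8004] v=[-2.1918]
Step 6: x=[7.4533] v=[-1.3883]
Step 7: x=[7.3705] v=[-0.3311]
Step 8: x=[7.5672] v=[0.7866]
First v>=0 after going negative at step 8, time=2.0000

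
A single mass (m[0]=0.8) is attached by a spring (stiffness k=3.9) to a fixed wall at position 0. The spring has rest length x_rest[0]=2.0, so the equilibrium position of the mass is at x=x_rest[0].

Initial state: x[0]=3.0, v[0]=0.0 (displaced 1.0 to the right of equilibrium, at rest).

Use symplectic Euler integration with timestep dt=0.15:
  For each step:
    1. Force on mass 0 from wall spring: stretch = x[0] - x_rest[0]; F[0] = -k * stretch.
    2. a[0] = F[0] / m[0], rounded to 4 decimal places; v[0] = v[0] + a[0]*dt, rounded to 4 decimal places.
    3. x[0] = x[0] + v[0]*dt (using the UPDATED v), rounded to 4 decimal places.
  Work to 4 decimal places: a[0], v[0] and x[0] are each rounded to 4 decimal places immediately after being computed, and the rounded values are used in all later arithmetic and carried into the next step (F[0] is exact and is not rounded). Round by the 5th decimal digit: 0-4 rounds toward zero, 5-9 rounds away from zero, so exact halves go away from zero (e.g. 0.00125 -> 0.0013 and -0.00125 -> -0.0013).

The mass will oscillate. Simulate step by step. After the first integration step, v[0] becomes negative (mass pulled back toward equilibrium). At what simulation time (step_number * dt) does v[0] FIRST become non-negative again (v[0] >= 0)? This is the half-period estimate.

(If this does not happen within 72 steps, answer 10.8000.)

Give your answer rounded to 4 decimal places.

Answer: 1.5000

Derivation:
Step 0: x=[3.0000] v=[0.0000]
Step 1: x=[2.8903] v=[-0.7313]
Step 2: x=[2.6830] v=[-1.3823]
Step 3: x=[2.4007] v=[-1.8817]
Step 4: x=[2.0745] v=[-2.1747]
Step 5: x=[1.7401] v=[-2.2292]
Step 6: x=[1.4342] v=[-2.0392]
Step 7: x=[1.1904] v=[-1.6255]
Step 8: x=[1.0354] v=[-1.0335]
Step 9: x=[0.9862] v=[-0.3281]
Step 10: x=[1.0482] v=[0.4132]
First v>=0 after going negative at step 10, time=1.5000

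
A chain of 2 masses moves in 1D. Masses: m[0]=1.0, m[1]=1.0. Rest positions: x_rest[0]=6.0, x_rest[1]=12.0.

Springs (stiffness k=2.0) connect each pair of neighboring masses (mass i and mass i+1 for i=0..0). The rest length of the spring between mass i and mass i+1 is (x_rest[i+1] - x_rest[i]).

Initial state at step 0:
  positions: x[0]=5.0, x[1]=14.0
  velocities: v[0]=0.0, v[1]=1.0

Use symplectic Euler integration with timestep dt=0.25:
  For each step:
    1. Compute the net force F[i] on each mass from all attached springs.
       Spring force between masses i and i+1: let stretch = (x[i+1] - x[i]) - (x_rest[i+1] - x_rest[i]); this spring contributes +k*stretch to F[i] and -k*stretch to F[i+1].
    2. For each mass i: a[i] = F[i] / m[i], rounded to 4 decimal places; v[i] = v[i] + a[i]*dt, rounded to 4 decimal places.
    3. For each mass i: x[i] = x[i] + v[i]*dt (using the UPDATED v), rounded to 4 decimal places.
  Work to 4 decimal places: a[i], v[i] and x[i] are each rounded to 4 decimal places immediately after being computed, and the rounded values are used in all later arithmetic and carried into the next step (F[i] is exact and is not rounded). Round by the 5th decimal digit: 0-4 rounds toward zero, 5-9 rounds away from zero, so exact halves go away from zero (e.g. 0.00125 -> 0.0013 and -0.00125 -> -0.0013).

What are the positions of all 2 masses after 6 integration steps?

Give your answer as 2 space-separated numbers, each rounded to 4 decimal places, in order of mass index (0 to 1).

Answer: 8.7552 11.7449

Derivation:
Step 0: x=[5.0000 14.0000] v=[0.0000 1.0000]
Step 1: x=[5.3750 13.8750] v=[1.5000 -0.5000]
Step 2: x=[6.0625 13.4375] v=[2.7500 -1.7500]
Step 3: x=[6.9219 12.8281] v=[3.4375 -2.4375]
Step 4: x=[7.7696 12.2305] v=[3.3906 -2.3906]
Step 5: x=[8.4249 11.8252] v=[2.6211 -1.6211]
Step 6: x=[8.7552 11.7449] v=[1.3213 -0.3213]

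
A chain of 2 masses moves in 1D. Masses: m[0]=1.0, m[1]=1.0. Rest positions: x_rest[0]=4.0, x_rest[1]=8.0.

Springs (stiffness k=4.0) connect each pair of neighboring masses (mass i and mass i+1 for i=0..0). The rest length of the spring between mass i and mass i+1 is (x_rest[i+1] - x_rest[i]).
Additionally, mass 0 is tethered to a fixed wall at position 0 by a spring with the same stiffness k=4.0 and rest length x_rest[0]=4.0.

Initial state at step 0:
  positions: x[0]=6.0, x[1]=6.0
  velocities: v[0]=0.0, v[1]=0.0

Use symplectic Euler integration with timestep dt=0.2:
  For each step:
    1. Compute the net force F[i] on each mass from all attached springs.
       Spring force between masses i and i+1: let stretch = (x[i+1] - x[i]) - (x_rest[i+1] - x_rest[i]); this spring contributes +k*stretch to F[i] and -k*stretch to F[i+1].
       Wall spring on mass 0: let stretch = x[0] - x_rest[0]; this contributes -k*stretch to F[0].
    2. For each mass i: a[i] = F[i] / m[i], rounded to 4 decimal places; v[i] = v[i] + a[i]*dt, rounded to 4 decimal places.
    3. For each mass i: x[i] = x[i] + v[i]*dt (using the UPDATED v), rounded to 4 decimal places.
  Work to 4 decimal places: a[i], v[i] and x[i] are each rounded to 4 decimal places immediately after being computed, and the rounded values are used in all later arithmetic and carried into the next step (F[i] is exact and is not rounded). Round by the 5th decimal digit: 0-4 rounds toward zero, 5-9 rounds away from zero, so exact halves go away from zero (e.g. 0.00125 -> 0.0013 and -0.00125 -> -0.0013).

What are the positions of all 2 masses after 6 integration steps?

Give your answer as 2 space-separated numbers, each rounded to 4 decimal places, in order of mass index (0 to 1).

Step 0: x=[6.0000 6.0000] v=[0.0000 0.0000]
Step 1: x=[5.0400 6.6400] v=[-4.8000 3.2000]
Step 2: x=[3.5296 7.6640] v=[-7.5520 5.1200]
Step 3: x=[2.1160 8.6665] v=[-7.0682 5.0125]
Step 4: x=[1.4119 9.2609] v=[-3.5206 2.9721]
Step 5: x=[1.7377 9.2395] v=[1.6291 -0.1071]
Step 6: x=[2.9858 8.6578] v=[6.2404 -2.9085]

Answer: 2.9858 8.6578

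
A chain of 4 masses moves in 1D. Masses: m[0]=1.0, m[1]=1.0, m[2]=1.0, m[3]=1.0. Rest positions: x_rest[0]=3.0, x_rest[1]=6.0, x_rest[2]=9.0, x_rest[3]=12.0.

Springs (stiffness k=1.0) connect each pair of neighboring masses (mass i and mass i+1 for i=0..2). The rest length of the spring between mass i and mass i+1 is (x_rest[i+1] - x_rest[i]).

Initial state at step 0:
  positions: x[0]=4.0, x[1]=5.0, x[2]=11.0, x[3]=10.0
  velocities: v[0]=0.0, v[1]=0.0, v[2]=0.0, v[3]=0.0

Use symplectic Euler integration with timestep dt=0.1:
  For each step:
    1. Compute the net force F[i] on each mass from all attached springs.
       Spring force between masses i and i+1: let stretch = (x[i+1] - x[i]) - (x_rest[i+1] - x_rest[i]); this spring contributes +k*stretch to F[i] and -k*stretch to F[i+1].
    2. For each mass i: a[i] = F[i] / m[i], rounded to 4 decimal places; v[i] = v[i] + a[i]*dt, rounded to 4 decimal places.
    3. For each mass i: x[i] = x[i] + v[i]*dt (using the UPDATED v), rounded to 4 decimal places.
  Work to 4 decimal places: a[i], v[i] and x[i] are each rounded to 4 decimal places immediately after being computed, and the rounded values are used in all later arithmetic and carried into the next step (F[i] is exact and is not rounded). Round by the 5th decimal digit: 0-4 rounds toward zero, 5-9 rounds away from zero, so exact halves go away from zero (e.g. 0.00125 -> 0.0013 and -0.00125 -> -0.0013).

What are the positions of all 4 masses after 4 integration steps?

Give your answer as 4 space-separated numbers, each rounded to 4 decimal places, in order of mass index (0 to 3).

Answer: 3.8103 5.4720 10.3339 10.3837

Derivation:
Step 0: x=[4.0000 5.0000 11.0000 10.0000] v=[0.0000 0.0000 0.0000 0.0000]
Step 1: x=[3.9800 5.0500 10.9300 10.0400] v=[-0.2000 0.5000 -0.7000 0.4000]
Step 2: x=[3.9407 5.1481 10.7923 10.1189] v=[-0.3930 0.9810 -1.3770 0.7890]
Step 3: x=[3.8835 5.2906 10.5914 10.2345] v=[-0.5723 1.4247 -2.0088 1.1563]
Step 4: x=[3.8103 5.4720 10.3339 10.3837] v=[-0.7316 1.8141 -2.5746 1.4920]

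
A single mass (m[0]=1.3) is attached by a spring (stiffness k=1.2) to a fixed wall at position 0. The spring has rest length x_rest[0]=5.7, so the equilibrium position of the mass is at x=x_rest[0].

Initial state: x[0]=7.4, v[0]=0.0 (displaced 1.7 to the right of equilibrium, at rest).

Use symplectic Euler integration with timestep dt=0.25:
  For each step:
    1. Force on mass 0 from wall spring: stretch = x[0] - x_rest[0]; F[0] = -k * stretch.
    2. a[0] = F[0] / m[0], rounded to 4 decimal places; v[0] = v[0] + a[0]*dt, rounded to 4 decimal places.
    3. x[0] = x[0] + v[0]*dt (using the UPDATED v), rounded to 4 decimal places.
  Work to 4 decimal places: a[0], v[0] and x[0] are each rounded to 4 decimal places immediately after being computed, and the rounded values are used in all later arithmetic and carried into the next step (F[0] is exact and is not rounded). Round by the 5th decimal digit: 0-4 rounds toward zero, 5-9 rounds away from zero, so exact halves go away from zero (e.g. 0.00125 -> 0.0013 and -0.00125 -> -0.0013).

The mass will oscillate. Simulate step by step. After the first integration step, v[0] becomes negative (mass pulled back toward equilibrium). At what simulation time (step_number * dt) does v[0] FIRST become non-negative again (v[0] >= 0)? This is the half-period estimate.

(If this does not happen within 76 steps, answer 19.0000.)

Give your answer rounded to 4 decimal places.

Answer: 3.5000

Derivation:
Step 0: x=[7.4000] v=[0.0000]
Step 1: x=[7.3019] v=[-0.3923]
Step 2: x=[7.1114] v=[-0.7620]
Step 3: x=[6.8395] v=[-1.0877]
Step 4: x=[6.5018] v=[-1.3507]
Step 5: x=[6.1179] v=[-1.5357]
Step 6: x=[5.7099] v=[-1.6322]
Step 7: x=[5.3013] v=[-1.6345]
Step 8: x=[4.9157] v=[-1.5425]
Step 9: x=[4.5753] v=[-1.3615]
Step 10: x=[4.2998] v=[-1.1020]
Step 11: x=[4.1051] v=[-0.7789]
Step 12: x=[4.0024] v=[-0.4109]
Step 13: x=[3.9976] v=[-0.0192]
Step 14: x=[4.0910] v=[0.3737]
First v>=0 after going negative at step 14, time=3.5000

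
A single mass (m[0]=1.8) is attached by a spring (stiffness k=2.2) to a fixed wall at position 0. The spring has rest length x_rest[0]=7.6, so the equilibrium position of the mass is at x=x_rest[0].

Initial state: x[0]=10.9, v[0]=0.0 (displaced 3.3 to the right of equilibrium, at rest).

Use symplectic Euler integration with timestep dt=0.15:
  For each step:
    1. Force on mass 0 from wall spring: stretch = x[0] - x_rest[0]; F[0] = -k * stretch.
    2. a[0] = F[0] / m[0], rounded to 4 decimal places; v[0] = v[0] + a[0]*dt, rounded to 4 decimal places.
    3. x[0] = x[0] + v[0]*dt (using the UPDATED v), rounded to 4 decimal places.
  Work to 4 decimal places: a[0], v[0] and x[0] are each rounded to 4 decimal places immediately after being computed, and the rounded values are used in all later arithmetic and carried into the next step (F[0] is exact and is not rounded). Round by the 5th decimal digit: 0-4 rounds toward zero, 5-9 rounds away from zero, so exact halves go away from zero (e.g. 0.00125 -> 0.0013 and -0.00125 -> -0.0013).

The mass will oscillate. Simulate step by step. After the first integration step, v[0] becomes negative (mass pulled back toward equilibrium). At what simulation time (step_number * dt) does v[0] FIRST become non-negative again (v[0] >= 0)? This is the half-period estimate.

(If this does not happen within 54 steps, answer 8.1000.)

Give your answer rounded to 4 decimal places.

Answer: 2.8500

Derivation:
Step 0: x=[10.9000] v=[0.0000]
Step 1: x=[10.8093] v=[-0.6050]
Step 2: x=[10.6303] v=[-1.1934]
Step 3: x=[10.3680] v=[-1.7490]
Step 4: x=[10.0295] v=[-2.2565]
Step 5: x=[9.6242] v=[-2.7019]
Step 6: x=[9.1633] v=[-3.0730]
Step 7: x=[8.6594] v=[-3.3596]
Step 8: x=[8.1263] v=[-3.5538]
Step 9: x=[7.5788] v=[-3.6503]
Step 10: x=[7.0318] v=[-3.6464]
Step 11: x=[6.5005] v=[-3.5422]
Step 12: x=[5.9994] v=[-3.3406]
Step 13: x=[5.5423] v=[-3.0472]
Step 14: x=[5.1418] v=[-2.6700]
Step 15: x=[4.8089] v=[-2.2193]
Step 16: x=[4.5528] v=[-1.7076]
Step 17: x=[4.3805] v=[-1.1489]
Step 18: x=[4.2967] v=[-0.5587]
Step 19: x=[4.3037] v=[0.0469]
First v>=0 after going negative at step 19, time=2.8500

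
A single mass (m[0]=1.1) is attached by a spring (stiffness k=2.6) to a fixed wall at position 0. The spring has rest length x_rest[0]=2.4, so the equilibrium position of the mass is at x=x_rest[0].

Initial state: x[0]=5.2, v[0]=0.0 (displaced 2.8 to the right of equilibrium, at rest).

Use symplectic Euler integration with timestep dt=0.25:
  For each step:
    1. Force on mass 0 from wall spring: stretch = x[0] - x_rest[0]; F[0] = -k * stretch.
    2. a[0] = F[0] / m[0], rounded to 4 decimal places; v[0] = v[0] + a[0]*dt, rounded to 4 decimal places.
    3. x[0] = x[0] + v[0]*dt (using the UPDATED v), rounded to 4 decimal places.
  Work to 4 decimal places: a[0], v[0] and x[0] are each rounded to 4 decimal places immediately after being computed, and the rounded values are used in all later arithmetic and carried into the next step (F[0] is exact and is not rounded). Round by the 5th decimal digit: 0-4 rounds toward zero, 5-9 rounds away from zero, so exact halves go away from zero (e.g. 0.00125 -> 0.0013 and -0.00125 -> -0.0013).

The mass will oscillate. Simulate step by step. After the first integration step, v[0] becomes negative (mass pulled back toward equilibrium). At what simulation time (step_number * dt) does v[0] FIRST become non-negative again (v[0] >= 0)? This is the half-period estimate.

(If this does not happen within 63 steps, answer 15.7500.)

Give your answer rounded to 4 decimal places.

Step 0: x=[5.2000] v=[0.0000]
Step 1: x=[4.7864] v=[-1.6546]
Step 2: x=[4.0202] v=[-3.0648]
Step 3: x=[3.0147] v=[-4.0222]
Step 4: x=[1.9184] v=[-4.3854]
Step 5: x=[0.8932] v=[-4.1008]
Step 6: x=[0.0906] v=[-3.2104]
Step 7: x=[-0.3709] v=[-1.8458]
Step 8: x=[-0.4230] v=[-0.2085]
Step 9: x=[-0.0581] v=[1.4596]
First v>=0 after going negative at step 9, time=2.2500

Answer: 2.2500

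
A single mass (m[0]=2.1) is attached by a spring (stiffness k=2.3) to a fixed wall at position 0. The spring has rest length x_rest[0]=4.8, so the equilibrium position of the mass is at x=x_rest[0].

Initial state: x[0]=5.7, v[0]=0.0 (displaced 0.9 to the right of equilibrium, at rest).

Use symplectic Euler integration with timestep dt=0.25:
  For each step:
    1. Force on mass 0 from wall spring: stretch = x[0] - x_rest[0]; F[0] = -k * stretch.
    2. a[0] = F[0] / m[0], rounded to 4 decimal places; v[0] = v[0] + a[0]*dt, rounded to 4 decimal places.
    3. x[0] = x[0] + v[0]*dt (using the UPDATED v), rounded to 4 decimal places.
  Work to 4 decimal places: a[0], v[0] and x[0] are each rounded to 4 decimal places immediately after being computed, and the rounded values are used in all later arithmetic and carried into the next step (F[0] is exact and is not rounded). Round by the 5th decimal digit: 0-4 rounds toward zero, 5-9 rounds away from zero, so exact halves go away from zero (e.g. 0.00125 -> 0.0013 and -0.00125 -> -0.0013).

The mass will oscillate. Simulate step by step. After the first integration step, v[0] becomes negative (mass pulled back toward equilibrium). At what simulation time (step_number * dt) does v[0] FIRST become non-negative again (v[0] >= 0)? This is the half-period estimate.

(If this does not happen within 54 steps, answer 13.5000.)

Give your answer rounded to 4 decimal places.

Answer: 3.0000

Derivation:
Step 0: x=[5.7000] v=[0.0000]
Step 1: x=[5.6384] v=[-0.2464]
Step 2: x=[5.5194] v=[-0.4760]
Step 3: x=[5.3512] v=[-0.6730]
Step 4: x=[5.1452] v=[-0.8239]
Step 5: x=[4.9156] v=[-0.9184]
Step 6: x=[4.6781] v=[-0.9501]
Step 7: x=[4.4489] v=[-0.9167]
Step 8: x=[4.2438] v=[-0.8206]
Step 9: x=[4.0767] v=[-0.6683]
Step 10: x=[3.9591] v=[-0.4703]
Step 11: x=[3.8991] v=[-0.2401]
Step 12: x=[3.9008] v=[0.0066]
First v>=0 after going negative at step 12, time=3.0000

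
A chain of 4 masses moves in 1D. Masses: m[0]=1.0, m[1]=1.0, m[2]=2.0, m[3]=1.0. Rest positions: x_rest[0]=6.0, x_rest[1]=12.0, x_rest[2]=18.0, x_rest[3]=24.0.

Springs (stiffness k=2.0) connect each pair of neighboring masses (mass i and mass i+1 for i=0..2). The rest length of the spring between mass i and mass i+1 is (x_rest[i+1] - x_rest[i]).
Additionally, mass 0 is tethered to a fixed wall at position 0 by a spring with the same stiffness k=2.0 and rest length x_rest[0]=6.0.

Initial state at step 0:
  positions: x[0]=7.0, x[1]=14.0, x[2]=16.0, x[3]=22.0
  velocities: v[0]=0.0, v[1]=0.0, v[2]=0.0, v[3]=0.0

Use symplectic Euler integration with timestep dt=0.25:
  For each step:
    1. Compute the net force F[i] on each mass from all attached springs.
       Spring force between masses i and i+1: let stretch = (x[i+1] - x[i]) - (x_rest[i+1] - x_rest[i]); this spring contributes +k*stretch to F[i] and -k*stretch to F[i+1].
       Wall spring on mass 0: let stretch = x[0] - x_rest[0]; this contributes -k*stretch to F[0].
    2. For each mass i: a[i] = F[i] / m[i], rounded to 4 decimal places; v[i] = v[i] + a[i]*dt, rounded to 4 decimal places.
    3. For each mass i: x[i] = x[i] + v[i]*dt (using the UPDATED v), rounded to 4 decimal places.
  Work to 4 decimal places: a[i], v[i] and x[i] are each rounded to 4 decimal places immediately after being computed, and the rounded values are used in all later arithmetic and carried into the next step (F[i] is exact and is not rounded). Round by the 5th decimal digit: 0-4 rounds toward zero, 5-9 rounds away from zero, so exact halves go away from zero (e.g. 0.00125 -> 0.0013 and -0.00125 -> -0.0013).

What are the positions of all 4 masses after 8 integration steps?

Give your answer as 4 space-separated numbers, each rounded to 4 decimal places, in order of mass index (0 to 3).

Answer: 3.0426 10.4005 17.5086 24.4865

Derivation:
Step 0: x=[7.0000 14.0000 16.0000 22.0000] v=[0.0000 0.0000 0.0000 0.0000]
Step 1: x=[7.0000 13.3750 16.2500 22.0000] v=[0.0000 -2.5000 1.0000 0.0000]
Step 2: x=[6.9219 12.3125 16.6797 22.0313] v=[-0.3125 -4.2500 1.7188 0.1250]
Step 3: x=[6.6524 11.1221 17.1709 22.1436] v=[-1.0782 -4.7617 1.9649 0.4492]
Step 4: x=[6.1100 10.1291 17.5949 22.3843] v=[-2.1696 -3.9722 1.6959 0.9629]
Step 5: x=[5.3062 9.5669 17.8516 22.7764] v=[-3.2151 -2.2489 1.0268 1.5682]
Step 6: x=[4.3717 9.5077 17.8983 23.3029] v=[-3.7379 -0.2369 0.1868 2.1058]
Step 7: x=[3.5328 9.8553 17.7584 23.9038] v=[-3.3558 1.3904 -0.5597 2.4035]
Step 8: x=[3.0426 10.4005 17.5086 24.4865] v=[-1.9610 2.1807 -0.9991 2.3308]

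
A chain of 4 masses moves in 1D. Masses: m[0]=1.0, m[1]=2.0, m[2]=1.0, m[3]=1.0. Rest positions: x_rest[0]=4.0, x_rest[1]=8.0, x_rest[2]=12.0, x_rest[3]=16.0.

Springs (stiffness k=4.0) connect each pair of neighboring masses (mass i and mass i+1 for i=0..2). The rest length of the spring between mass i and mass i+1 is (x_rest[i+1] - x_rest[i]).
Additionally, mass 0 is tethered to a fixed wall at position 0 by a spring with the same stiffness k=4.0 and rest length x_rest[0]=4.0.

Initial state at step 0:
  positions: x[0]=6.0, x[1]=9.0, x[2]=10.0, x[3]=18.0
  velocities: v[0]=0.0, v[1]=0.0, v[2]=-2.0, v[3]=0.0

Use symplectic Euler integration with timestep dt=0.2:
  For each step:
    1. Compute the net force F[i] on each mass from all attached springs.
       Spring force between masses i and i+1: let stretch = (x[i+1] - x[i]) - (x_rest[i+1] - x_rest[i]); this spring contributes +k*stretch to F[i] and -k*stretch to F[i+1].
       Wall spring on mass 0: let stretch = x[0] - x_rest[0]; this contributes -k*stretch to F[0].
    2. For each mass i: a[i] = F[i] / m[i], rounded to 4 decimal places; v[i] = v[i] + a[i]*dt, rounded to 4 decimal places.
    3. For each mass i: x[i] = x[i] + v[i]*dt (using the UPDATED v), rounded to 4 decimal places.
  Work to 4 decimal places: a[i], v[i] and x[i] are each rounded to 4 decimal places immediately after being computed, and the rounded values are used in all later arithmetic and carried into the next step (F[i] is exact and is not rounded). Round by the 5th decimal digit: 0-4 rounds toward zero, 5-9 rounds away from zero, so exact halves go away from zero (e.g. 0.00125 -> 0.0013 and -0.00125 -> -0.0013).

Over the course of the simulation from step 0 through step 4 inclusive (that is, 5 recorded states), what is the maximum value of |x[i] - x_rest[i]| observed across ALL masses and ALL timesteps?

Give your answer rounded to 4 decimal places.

Answer: 2.6681

Derivation:
Step 0: x=[6.0000 9.0000 10.0000 18.0000] v=[0.0000 0.0000 -2.0000 0.0000]
Step 1: x=[5.5200 8.8400 10.7200 17.3600] v=[-2.4000 -0.8000 3.6000 -3.2000]
Step 2: x=[4.6880 8.5648 12.2016 16.2976] v=[-4.1600 -1.3760 7.4080 -5.3120]
Step 3: x=[3.7262 8.2704 13.7567 15.2198] v=[-4.8090 -1.4720 7.7754 -5.3888]
Step 4: x=[2.8953 8.0514 14.6681 14.5479] v=[-4.1546 -1.0952 4.5568 -3.3593]
Max displacement = 2.6681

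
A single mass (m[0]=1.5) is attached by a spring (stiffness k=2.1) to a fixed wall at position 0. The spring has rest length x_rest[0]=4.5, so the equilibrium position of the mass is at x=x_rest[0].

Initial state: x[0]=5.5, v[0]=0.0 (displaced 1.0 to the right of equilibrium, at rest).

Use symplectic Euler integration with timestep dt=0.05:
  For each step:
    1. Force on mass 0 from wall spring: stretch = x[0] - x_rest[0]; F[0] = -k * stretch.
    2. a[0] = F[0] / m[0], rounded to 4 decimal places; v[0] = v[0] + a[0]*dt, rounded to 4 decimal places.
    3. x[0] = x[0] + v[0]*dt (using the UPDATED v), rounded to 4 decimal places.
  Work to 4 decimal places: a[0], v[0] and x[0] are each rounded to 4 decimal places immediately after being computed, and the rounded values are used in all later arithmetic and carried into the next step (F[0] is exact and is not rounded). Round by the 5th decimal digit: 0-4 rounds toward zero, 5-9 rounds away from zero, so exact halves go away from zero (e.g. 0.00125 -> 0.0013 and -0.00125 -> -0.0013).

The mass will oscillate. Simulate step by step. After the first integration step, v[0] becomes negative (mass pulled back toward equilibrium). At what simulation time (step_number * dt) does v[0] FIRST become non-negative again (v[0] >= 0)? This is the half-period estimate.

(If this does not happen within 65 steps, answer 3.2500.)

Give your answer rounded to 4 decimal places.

Answer: 2.7000

Derivation:
Step 0: x=[5.5000] v=[0.0000]
Step 1: x=[5.4965] v=[-0.0700]
Step 2: x=[5.4895] v=[-0.1398]
Step 3: x=[5.4790] v=[-0.2091]
Step 4: x=[5.4651] v=[-0.2776]
Step 5: x=[5.4478] v=[-0.3452]
Step 6: x=[5.4272] v=[-0.4115]
Step 7: x=[5.4034] v=[-0.4764]
Step 8: x=[5.3764] v=[-0.5396]
Step 9: x=[5.3464] v=[-0.6010]
Step 10: x=[5.3134] v=[-0.6603]
Step 11: x=[5.2775] v=[-0.7172]
Step 12: x=[5.2389] v=[-0.7716]
Step 13: x=[5.1977] v=[-0.8233]
Step 14: x=[5.1541] v=[-0.8721]
Step 15: x=[5.1082] v=[-0.9179]
Step 16: x=[5.0602] v=[-0.9605]
Step 17: x=[5.0102] v=[-0.9997]
Step 18: x=[4.9584] v=[-1.0354]
Step 19: x=[4.9050] v=[-1.0675]
Step 20: x=[4.8502] v=[-1.0959]
Step 21: x=[4.7942] v=[-1.1204]
Step 22: x=[4.7372] v=[-1.1410]
Step 23: x=[4.6793] v=[-1.1576]
Step 24: x=[4.6208] v=[-1.1702]
Step 25: x=[4.5619] v=[-1.1787]
Step 26: x=[4.5028] v=[-1.1830]
Step 27: x=[4.4436] v=[-1.1832]
Step 28: x=[4.3846] v=[-1.1793]
Step 29: x=[4.3260] v=[-1.1712]
Step 30: x=[4.2681] v=[-1.1590]
Step 31: x=[4.2110] v=[-1.1428]
Step 32: x=[4.1549] v=[-1.1226]
Step 33: x=[4.1000] v=[-1.0984]
Step 34: x=[4.0465] v=[-1.0704]
Step 35: x=[3.9946] v=[-1.0387]
Step 36: x=[3.9444] v=[-1.0033]
Step 37: x=[3.8962] v=[-0.9644]
Step 38: x=[3.8501] v=[-0.9221]
Step 39: x=[3.8063] v=[-0.8766]
Step 40: x=[3.7649] v=[-0.8280]
Step 41: x=[3.7261] v=[-0.7765]
Step 42: x=[3.6900] v=[-0.7223]
Step 43: x=[3.6567] v=[-0.6656]
Step 44: x=[3.6264] v=[-0.6066]
Step 45: x=[3.5991] v=[-0.5455]
Step 46: x=[3.5750] v=[-0.4824]
Step 47: x=[3.5541] v=[-0.4177]
Step 48: x=[3.5365] v=[-0.3515]
Step 49: x=[3.5223] v=[-0.2841]
Step 50: x=[3.5115] v=[-0.2157]
Step 51: x=[3.5042] v=[-0.1465]
Step 52: x=[3.5004] v=[-0.0768]
Step 53: x=[3.5001] v=[-0.0068]
Step 54: x=[3.5033] v=[0.0632]
First v>=0 after going negative at step 54, time=2.7000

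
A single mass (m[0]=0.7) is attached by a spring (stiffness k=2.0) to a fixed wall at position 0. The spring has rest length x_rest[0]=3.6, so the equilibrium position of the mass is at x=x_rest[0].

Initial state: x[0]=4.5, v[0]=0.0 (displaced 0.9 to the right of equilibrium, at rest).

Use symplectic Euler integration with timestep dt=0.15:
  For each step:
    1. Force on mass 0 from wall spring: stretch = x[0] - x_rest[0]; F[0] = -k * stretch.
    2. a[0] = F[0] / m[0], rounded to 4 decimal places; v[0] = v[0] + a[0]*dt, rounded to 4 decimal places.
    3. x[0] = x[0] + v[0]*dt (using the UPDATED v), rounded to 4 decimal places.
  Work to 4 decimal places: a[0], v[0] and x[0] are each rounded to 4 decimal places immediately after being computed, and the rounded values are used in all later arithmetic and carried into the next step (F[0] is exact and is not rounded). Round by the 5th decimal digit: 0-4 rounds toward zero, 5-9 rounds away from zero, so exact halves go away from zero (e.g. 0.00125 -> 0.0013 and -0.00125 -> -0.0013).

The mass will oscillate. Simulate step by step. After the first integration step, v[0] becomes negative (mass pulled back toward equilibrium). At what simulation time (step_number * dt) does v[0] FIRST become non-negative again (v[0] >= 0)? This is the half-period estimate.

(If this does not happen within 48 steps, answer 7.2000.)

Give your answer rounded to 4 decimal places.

Answer: 1.9500

Derivation:
Step 0: x=[4.5000] v=[0.0000]
Step 1: x=[4.4421] v=[-0.3857]
Step 2: x=[4.3301] v=[-0.7466]
Step 3: x=[4.1712] v=[-1.0595]
Step 4: x=[3.9756] v=[-1.3043]
Step 5: x=[3.7558] v=[-1.4653]
Step 6: x=[3.5260] v=[-1.5321]
Step 7: x=[3.3009] v=[-1.5004]
Step 8: x=[3.0951] v=[-1.3722]
Step 9: x=[2.9217] v=[-1.1558]
Step 10: x=[2.7919] v=[-0.8651]
Step 11: x=[2.7141] v=[-0.5188]
Step 12: x=[2.6932] v=[-0.1391]
Step 13: x=[2.7306] v=[0.2495]
First v>=0 after going negative at step 13, time=1.9500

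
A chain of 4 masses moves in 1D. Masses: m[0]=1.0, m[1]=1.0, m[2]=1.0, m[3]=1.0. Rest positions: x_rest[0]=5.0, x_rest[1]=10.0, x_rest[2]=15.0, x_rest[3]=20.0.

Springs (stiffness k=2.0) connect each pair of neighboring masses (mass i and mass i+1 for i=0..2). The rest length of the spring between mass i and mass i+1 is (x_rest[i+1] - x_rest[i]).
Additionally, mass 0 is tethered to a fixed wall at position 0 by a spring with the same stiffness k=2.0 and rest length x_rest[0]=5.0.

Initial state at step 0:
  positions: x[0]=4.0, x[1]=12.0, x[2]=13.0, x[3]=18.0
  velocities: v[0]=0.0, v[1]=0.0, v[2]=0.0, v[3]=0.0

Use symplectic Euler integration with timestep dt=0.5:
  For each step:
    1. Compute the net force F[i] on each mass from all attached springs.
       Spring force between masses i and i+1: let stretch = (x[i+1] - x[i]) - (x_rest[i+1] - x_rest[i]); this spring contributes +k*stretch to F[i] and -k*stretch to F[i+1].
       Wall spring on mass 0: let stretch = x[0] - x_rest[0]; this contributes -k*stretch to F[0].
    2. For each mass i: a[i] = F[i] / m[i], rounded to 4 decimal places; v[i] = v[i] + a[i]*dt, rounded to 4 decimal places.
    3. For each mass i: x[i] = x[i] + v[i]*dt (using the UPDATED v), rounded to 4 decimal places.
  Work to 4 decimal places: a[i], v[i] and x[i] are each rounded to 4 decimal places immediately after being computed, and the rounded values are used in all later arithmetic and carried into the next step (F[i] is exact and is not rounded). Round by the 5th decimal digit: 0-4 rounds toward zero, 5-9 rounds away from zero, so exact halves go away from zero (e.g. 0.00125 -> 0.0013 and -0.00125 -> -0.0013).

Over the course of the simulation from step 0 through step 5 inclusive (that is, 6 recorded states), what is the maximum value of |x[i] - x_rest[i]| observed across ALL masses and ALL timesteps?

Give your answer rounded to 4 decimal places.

Answer: 3.0000

Derivation:
Step 0: x=[4.0000 12.0000 13.0000 18.0000] v=[0.0000 0.0000 0.0000 0.0000]
Step 1: x=[6.0000 8.5000 15.0000 18.0000] v=[4.0000 -7.0000 4.0000 0.0000]
Step 2: x=[6.2500 7.0000 15.2500 19.0000] v=[0.5000 -3.0000 0.5000 2.0000]
Step 3: x=[3.7500 9.2500 13.2500 20.6250] v=[-5.0000 4.5000 -4.0000 3.2500]
Step 4: x=[2.1250 10.7500 12.9375 21.0625] v=[-3.2500 3.0000 -0.6250 0.8750]
Step 5: x=[3.7500 9.0313 15.5938 19.9375] v=[3.2500 -3.4375 5.3125 -2.2500]
Max displacement = 3.0000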